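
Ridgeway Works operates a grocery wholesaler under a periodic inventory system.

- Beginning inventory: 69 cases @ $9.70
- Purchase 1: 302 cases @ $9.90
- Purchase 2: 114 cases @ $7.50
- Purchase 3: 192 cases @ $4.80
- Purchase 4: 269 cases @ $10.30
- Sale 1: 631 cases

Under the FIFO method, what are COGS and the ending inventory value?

COGS = $5,214.90; ending inventory = $2,991.50

Sale 1 (631) [FIFO — oldest first]: 69 @ $9.70 + 302 @ $9.90 + 114 @ $7.50 + 146 @ $4.80 = $5,214.90
Ending inventory: 46 @ $4.80 + 269 @ $10.30 = $2,991.50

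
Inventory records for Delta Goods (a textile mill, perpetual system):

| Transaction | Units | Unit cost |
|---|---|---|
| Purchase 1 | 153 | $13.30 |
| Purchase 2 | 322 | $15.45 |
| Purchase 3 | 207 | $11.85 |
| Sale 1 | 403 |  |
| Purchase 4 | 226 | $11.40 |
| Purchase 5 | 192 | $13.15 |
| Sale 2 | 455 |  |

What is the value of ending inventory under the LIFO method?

Sale 1 (403) [LIFO — newest first]: 207 @ $11.85 + 196 @ $15.45 = $5,481.15
Sale 2 (455) [LIFO — newest first]: 192 @ $13.15 + 226 @ $11.40 + 37 @ $15.45 = $5,672.85
Total COGS = $5,481.15 + $5,672.85 = $11,154.00
Ending inventory: 153 @ $13.30 + 89 @ $15.45 = $3,409.95

Ending inventory = $3,409.95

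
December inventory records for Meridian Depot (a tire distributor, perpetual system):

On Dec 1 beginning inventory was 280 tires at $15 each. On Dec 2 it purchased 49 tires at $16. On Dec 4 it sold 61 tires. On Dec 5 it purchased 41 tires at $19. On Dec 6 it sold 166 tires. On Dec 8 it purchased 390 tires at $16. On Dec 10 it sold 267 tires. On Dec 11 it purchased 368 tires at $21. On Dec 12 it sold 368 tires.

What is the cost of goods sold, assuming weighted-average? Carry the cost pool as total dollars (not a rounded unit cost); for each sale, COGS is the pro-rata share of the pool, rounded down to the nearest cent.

After Dec 1: 280 on hand, pool $4,200.00 (≈ $15.0000 each)
After Dec 2: 329 on hand, pool $4,984.00 (≈ $15.1489 each)
Dec 4, sell 61: 61/329 × $4,984.00 → $924.08
After Dec 5: 309 on hand, pool $4,838.92 (≈ $15.6599 each)
Dec 6, sell 166: 166/309 × $4,838.92 → $2,599.54
After Dec 8: 533 on hand, pool $8,479.38 (≈ $15.9088 each)
Dec 10, sell 267: 267/533 × $8,479.38 → $4,247.64
After Dec 11: 634 on hand, pool $11,959.74 (≈ $18.8639 each)
Dec 12, sell 368: 368/634 × $11,959.74 → $6,941.93
Total COGS = $924.08 + $2,599.54 + $4,247.64 + $6,941.93 = $14,713.19
Ending inventory (cost pool remaining) = $5,017.81

COGS = $14,713.19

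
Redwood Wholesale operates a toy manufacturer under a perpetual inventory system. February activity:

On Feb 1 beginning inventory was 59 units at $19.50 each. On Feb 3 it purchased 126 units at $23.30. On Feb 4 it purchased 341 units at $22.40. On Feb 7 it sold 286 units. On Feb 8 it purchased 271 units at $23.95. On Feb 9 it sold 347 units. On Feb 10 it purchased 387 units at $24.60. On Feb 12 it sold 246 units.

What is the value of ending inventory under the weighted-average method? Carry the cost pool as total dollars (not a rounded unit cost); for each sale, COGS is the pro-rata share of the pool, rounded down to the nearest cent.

Ending inventory = $7,373.24

After Feb 1: 59 on hand, pool $1,150.50 (≈ $19.5000 each)
After Feb 3: 185 on hand, pool $4,086.30 (≈ $22.0881 each)
After Feb 4: 526 on hand, pool $11,724.70 (≈ $22.2903 each)
Feb 7, sell 286: 286/526 × $11,724.70 → $6,375.02
After Feb 8: 511 on hand, pool $11,840.13 (≈ $23.1705 each)
Feb 9, sell 347: 347/511 × $11,840.13 → $8,040.16
After Feb 10: 551 on hand, pool $13,320.17 (≈ $24.1745 each)
Feb 12, sell 246: 246/551 × $13,320.17 → $5,946.93
Total COGS = $6,375.02 + $8,040.16 + $5,946.93 = $20,362.11
Ending inventory (cost pool remaining) = $7,373.24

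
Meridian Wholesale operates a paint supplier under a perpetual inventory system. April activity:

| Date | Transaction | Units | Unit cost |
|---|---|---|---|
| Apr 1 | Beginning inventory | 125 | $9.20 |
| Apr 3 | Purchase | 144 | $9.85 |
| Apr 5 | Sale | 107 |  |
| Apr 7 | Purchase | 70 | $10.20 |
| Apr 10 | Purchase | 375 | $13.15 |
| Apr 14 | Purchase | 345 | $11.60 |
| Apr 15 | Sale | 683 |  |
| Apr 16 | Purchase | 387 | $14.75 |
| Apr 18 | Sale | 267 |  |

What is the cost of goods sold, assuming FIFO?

Apr 5, 107 sold [FIFO — oldest first]: 107 @ $9.20 = $984.40
Apr 15, 683 sold [FIFO — oldest first]: 18 @ $9.20 + 144 @ $9.85 + 70 @ $10.20 + 375 @ $13.15 + 76 @ $11.60 = $8,110.85
Apr 18, 267 sold [FIFO — oldest first]: 267 @ $11.60 = $3,097.20
Total COGS = $984.40 + $8,110.85 + $3,097.20 = $12,192.45
Ending inventory: 2 @ $11.60 + 387 @ $14.75 = $5,731.45

COGS = $12,192.45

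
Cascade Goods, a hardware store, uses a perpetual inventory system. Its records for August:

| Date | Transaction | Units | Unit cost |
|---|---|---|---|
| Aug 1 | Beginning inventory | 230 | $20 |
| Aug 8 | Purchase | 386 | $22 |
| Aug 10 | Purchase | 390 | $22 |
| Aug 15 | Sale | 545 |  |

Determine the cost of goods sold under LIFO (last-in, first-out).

COGS = $11,990

Aug 15, 545 sold [LIFO — newest first]: 390 @ $22 + 155 @ $22 = $11,990
Ending inventory: 230 @ $20 + 231 @ $22 = $9,682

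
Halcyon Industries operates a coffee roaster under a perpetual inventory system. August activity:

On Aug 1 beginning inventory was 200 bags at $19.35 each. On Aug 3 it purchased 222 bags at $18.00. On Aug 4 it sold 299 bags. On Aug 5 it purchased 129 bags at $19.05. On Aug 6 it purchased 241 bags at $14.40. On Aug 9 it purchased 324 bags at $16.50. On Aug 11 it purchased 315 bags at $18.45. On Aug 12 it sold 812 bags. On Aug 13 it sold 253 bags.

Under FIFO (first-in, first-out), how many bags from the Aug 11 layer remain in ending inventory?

Aug 4, 299 sold [FIFO — oldest first]: 200 @ $19.35 + 99 @ $18.00 = $5,652.00
Aug 12, 812 sold [FIFO — oldest first]: 123 @ $18.00 + 129 @ $19.05 + 241 @ $14.40 + 319 @ $16.50 = $13,405.35
Aug 13, 253 sold [FIFO — oldest first]: 5 @ $16.50 + 248 @ $18.45 = $4,658.10
Total COGS = $5,652.00 + $13,405.35 + $4,658.10 = $23,715.45
Ending inventory: 67 @ $18.45 = $1,236.15

67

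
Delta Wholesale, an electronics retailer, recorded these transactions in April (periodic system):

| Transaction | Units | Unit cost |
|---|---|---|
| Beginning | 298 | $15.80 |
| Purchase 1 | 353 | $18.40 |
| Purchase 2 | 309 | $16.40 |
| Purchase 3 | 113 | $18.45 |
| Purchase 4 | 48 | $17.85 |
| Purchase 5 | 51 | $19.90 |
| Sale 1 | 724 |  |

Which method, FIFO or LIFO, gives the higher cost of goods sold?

FIFO COGS: 298 @ $15.80 + 353 @ $18.40 + 73 @ $16.40 = $12,400.80
LIFO COGS: 51 @ $19.90 + 48 @ $17.85 + 113 @ $18.45 + 309 @ $16.40 + 203 @ $18.40 = $12,759.35

LIFO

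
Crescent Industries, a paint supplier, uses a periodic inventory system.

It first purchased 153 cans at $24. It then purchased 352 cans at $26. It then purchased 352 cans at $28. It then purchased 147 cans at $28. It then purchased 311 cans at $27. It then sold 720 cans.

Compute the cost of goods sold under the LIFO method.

Sale 1 (720) [LIFO — newest first]: 311 @ $27 + 147 @ $28 + 262 @ $28 = $19,849
Ending inventory: 153 @ $24 + 352 @ $26 + 90 @ $28 = $15,344
Check: goods available $35,193 = COGS $19,849 + ending $15,344

COGS = $19,849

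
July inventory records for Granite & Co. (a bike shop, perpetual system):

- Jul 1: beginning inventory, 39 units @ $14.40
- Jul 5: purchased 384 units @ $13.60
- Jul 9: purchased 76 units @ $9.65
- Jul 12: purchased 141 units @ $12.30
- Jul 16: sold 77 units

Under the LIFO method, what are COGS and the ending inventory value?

Jul 16, 77 sold [LIFO — newest first]: 77 @ $12.30 = $947.10
Ending inventory: 39 @ $14.40 + 384 @ $13.60 + 76 @ $9.65 + 64 @ $12.30 = $7,304.60

COGS = $947.10; ending inventory = $7,304.60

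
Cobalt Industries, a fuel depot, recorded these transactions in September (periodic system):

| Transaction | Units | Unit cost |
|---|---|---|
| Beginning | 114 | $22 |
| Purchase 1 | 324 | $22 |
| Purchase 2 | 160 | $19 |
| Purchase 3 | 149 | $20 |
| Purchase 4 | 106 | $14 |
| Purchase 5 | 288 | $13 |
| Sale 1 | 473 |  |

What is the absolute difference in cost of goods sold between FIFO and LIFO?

FIFO COGS: 114 @ $22 + 324 @ $22 + 35 @ $19 = $10,301
LIFO COGS: 288 @ $13 + 106 @ $14 + 79 @ $20 = $6,808
Difference = |$10,301 − $6,808| = $3,493

$3,493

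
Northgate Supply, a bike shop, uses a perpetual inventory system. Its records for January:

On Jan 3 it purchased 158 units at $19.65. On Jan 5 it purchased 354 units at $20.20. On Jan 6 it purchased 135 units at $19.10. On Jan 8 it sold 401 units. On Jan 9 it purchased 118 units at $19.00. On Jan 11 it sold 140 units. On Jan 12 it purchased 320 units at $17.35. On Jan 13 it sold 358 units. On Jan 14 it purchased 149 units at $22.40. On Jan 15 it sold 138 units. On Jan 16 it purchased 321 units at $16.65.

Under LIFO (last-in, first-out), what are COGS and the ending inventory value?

Jan 8, 401 sold [LIFO — newest first]: 135 @ $19.10 + 266 @ $20.20 = $7,951.70
Jan 11, 140 sold [LIFO — newest first]: 118 @ $19.00 + 22 @ $20.20 = $2,686.40
Jan 13, 358 sold [LIFO — newest first]: 320 @ $17.35 + 38 @ $20.20 = $6,319.60
Jan 15, 138 sold [LIFO — newest first]: 138 @ $22.40 = $3,091.20
Total COGS = $7,951.70 + $2,686.40 + $6,319.60 + $3,091.20 = $20,048.90
Ending inventory: 158 @ $19.65 + 28 @ $20.20 + 11 @ $22.40 + 321 @ $16.65 = $9,261.35

COGS = $20,048.90; ending inventory = $9,261.35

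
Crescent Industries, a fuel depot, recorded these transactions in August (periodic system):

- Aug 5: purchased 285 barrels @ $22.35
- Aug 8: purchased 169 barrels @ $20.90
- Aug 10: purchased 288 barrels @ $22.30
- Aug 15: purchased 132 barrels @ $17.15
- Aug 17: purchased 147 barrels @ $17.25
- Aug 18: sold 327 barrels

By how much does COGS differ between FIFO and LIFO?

$1,377.60

FIFO COGS: 285 @ $22.35 + 42 @ $20.90 = $7,247.55
LIFO COGS: 147 @ $17.25 + 132 @ $17.15 + 48 @ $22.30 = $5,869.95
Difference = |$7,247.55 − $5,869.95| = $1,377.60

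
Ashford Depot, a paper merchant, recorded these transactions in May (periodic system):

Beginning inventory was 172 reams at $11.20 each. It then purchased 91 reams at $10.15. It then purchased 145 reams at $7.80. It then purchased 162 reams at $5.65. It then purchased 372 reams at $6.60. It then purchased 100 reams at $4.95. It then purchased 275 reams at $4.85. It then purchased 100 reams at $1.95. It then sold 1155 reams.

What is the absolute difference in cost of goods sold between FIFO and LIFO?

$1,859.20

FIFO COGS: 172 @ $11.20 + 91 @ $10.15 + 145 @ $7.80 + 162 @ $5.65 + 372 @ $6.60 + 100 @ $4.95 + 113 @ $4.85 = $8,394.60
LIFO COGS: 100 @ $1.95 + 275 @ $4.85 + 100 @ $4.95 + 372 @ $6.60 + 162 @ $5.65 + 145 @ $7.80 + 1 @ $10.15 = $6,535.40
Difference = |$8,394.60 − $6,535.40| = $1,859.20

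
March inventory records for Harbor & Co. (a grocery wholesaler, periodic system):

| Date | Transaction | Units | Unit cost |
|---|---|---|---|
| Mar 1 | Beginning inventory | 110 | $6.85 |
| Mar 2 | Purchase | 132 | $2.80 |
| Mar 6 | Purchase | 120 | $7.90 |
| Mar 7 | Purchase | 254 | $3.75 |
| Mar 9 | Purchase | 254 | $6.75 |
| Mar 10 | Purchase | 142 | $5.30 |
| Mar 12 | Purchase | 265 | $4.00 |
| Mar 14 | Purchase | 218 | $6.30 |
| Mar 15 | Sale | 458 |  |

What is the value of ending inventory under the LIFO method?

Mar 15, 458 sold [LIFO — newest first]: 218 @ $6.30 + 240 @ $4.00 = $2,333.40
Ending inventory: 110 @ $6.85 + 132 @ $2.80 + 120 @ $7.90 + 254 @ $3.75 + 254 @ $6.75 + 142 @ $5.30 + 25 @ $4.00 = $5,590.70

Ending inventory = $5,590.70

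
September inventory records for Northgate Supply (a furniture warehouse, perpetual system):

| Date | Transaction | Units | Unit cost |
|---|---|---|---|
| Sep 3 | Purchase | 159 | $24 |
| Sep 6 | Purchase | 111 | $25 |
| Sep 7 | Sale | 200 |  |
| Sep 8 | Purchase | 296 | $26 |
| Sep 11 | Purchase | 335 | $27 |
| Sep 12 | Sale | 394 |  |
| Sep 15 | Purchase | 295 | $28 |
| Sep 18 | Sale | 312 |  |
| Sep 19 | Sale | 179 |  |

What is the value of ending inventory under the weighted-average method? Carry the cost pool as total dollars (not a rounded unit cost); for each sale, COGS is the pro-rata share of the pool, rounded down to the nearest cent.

After Sep 3: 159 on hand, pool $3,816.00 (≈ $24.0000 each)
After Sep 6: 270 on hand, pool $6,591.00 (≈ $24.4111 each)
Sep 7, sell 200: 200/270 × $6,591.00 → $4,882.22
After Sep 8: 366 on hand, pool $9,404.78 (≈ $25.6961 each)
After Sep 11: 701 on hand, pool $18,449.78 (≈ $26.3192 each)
Sep 12, sell 394: 394/701 × $18,449.78 → $10,369.77
After Sep 15: 602 on hand, pool $16,340.01 (≈ $27.1429 each)
Sep 18, sell 312: 312/602 × $16,340.01 → $8,468.57
Sep 19, sell 179: 179/290 × $7,871.44 → $4,858.57
Total COGS = $4,882.22 + $10,369.77 + $8,468.57 + $4,858.57 = $28,579.13
Ending inventory (cost pool remaining) = $3,012.87
Check: goods available $31,592.00 = COGS $28,579.13 + ending $3,012.87

Ending inventory = $3,012.87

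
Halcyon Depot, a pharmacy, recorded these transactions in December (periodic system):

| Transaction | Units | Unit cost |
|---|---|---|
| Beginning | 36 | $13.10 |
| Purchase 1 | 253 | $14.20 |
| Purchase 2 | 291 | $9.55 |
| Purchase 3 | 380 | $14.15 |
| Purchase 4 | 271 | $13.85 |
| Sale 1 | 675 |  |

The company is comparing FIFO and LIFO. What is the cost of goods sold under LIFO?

FIFO COGS: 36 @ $13.10 + 253 @ $14.20 + 291 @ $9.55 + 95 @ $14.15 = $8,187.50
LIFO COGS: 271 @ $13.85 + 380 @ $14.15 + 24 @ $9.55 = $9,359.55

COGS = $9,359.55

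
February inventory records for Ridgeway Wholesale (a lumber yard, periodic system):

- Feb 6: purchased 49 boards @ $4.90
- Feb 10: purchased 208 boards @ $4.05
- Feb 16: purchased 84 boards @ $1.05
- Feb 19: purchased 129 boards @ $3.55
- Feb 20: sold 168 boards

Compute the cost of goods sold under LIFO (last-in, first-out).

COGS = $498.90

Feb 20, 168 sold [LIFO — newest first]: 129 @ $3.55 + 39 @ $1.05 = $498.90
Ending inventory: 49 @ $4.90 + 208 @ $4.05 + 45 @ $1.05 = $1,129.75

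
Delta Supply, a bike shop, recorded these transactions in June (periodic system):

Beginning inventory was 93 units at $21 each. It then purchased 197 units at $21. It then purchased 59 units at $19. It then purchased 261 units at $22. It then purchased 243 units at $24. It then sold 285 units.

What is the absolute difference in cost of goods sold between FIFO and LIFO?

FIFO COGS: 93 @ $21 + 192 @ $21 = $5,985
LIFO COGS: 243 @ $24 + 42 @ $22 = $6,756
Difference = |$5,985 − $6,756| = $771

$771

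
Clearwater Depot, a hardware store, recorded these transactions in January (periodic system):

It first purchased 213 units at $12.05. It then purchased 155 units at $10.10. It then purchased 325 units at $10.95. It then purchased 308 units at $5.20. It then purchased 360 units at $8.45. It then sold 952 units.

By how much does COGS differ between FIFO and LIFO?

$1,284.30

FIFO COGS: 213 @ $12.05 + 155 @ $10.10 + 325 @ $10.95 + 259 @ $5.20 = $9,037.70
LIFO COGS: 360 @ $8.45 + 308 @ $5.20 + 284 @ $10.95 = $7,753.40
Difference = |$9,037.70 − $7,753.40| = $1,284.30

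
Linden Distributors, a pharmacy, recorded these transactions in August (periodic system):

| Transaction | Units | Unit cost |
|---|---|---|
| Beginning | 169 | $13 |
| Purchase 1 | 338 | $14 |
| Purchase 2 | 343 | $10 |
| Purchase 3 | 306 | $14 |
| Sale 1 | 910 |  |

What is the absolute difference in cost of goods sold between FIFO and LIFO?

$169

FIFO COGS: 169 @ $13 + 338 @ $14 + 343 @ $10 + 60 @ $14 = $11,199
LIFO COGS: 306 @ $14 + 343 @ $10 + 261 @ $14 = $11,368
Difference = |$11,199 − $11,368| = $169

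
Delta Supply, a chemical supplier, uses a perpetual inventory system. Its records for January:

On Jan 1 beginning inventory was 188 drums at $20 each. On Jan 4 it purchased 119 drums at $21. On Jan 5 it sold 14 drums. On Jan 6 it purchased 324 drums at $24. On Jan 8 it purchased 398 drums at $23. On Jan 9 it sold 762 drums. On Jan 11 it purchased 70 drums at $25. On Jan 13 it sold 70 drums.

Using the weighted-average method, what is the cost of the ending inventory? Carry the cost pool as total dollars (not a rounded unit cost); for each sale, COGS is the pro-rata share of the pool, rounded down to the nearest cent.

Ending inventory = $5,842.49

After Jan 1: 188 on hand, pool $3,760.00 (≈ $20.0000 each)
After Jan 4: 307 on hand, pool $6,259.00 (≈ $20.3876 each)
Jan 5, sell 14: 14/307 × $6,259.00 → $285.42
After Jan 6: 617 on hand, pool $13,749.58 (≈ $22.2846 each)
After Jan 8: 1015 on hand, pool $22,903.58 (≈ $22.5651 each)
Jan 9, sell 762: 762/1015 × $22,903.58 → $17,194.60
After Jan 11: 323 on hand, pool $7,458.98 (≈ $23.0928 each)
Jan 13, sell 70: 70/323 × $7,458.98 → $1,616.49
Total COGS = $285.42 + $17,194.60 + $1,616.49 = $19,096.51
Ending inventory (cost pool remaining) = $5,842.49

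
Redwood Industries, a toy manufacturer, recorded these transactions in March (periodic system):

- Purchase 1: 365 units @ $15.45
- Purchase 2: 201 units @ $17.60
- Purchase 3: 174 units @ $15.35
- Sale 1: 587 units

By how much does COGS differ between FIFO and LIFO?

FIFO COGS: 365 @ $15.45 + 201 @ $17.60 + 21 @ $15.35 = $9,499.20
LIFO COGS: 174 @ $15.35 + 201 @ $17.60 + 212 @ $15.45 = $9,483.90
Difference = |$9,499.20 − $9,483.90| = $15.30

$15.30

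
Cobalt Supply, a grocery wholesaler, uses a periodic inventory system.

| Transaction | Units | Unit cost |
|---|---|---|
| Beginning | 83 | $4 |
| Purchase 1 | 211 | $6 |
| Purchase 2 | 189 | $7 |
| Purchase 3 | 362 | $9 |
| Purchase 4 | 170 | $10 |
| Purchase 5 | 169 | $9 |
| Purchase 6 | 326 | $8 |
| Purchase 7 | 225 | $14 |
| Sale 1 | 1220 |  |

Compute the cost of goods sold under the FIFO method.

Sale 1 (1220) [FIFO — oldest first]: 83 @ $4 + 211 @ $6 + 189 @ $7 + 362 @ $9 + 170 @ $10 + 169 @ $9 + 36 @ $8 = $9,688
Ending inventory: 290 @ $8 + 225 @ $14 = $5,470
Check: goods available $15,158 = COGS $9,688 + ending $5,470

COGS = $9,688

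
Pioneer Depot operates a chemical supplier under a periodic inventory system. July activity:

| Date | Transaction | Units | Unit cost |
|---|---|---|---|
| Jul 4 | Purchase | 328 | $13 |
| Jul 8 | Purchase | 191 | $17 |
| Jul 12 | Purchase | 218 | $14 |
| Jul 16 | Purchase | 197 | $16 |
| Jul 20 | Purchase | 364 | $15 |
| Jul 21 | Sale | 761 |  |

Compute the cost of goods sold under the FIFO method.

Jul 21, 761 sold [FIFO — oldest first]: 328 @ $13 + 191 @ $17 + 218 @ $14 + 24 @ $16 = $10,947
Ending inventory: 173 @ $16 + 364 @ $15 = $8,228

COGS = $10,947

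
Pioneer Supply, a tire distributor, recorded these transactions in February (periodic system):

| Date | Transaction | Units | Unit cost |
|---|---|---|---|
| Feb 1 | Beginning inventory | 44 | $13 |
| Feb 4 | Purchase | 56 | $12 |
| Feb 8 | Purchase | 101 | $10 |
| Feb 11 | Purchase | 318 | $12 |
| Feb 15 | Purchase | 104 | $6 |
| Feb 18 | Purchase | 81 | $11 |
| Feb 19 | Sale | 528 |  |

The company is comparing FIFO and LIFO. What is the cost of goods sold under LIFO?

FIFO COGS: 44 @ $13 + 56 @ $12 + 101 @ $10 + 318 @ $12 + 9 @ $6 = $6,124
LIFO COGS: 81 @ $11 + 104 @ $6 + 318 @ $12 + 25 @ $10 = $5,581

COGS = $5,581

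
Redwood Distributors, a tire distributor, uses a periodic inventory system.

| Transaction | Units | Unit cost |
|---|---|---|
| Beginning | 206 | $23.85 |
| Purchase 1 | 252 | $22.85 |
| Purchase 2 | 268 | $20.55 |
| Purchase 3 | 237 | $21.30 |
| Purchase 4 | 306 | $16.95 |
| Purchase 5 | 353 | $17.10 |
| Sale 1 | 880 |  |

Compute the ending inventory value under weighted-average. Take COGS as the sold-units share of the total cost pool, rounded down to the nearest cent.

Ending inventory = $14,844.49

Sale 1, sell 880: 880/1622 × $32,449.80 → $17,605.31
Ending inventory (cost pool remaining) = $14,844.49
Check: goods available $32,449.80 = COGS $17,605.31 + ending $14,844.49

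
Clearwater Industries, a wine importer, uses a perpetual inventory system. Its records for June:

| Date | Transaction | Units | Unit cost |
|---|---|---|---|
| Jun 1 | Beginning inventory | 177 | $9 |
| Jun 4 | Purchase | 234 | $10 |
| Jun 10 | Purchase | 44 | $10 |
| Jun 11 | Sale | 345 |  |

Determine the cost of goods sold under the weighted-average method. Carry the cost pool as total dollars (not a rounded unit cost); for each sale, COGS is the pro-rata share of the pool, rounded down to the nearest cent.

After Jun 1: 177 on hand, pool $1,593.00 (≈ $9.0000 each)
After Jun 4: 411 on hand, pool $3,933.00 (≈ $9.5693 each)
After Jun 10: 455 on hand, pool $4,373.00 (≈ $9.6110 each)
Jun 11, sell 345: 345/455 × $4,373.00 → $3,315.79
Ending inventory (cost pool remaining) = $1,057.21

COGS = $3,315.79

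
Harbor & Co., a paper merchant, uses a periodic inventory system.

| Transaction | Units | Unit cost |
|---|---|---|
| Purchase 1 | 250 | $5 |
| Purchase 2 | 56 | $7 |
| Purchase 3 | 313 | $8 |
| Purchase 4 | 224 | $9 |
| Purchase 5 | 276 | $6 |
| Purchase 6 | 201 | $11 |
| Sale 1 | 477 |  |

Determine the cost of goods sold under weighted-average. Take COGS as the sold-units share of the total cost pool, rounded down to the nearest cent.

Sale 1, sell 477: 477/1320 × $10,029.00 → $3,624.11
Ending inventory (cost pool remaining) = $6,404.89
Check: goods available $10,029.00 = COGS $3,624.11 + ending $6,404.89

COGS = $3,624.11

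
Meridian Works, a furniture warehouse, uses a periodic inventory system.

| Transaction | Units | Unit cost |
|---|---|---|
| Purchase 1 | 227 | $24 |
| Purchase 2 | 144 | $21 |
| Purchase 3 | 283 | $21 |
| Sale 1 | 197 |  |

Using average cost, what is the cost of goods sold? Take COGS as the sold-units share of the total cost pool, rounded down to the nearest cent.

Sale 1, sell 197: 197/654 × $14,415.00 → $4,342.13
Ending inventory (cost pool remaining) = $10,072.87

COGS = $4,342.13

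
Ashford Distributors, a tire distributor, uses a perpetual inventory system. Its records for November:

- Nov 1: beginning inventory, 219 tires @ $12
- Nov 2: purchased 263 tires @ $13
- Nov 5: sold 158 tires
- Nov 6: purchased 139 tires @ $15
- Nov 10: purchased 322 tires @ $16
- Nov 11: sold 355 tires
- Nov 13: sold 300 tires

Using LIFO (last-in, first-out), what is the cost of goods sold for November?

COGS = $11,724

Nov 5, 158 sold [LIFO — newest first]: 158 @ $13 = $2,054
Nov 11, 355 sold [LIFO — newest first]: 322 @ $16 + 33 @ $15 = $5,647
Nov 13, 300 sold [LIFO — newest first]: 106 @ $15 + 105 @ $13 + 89 @ $12 = $4,023
Total COGS = $2,054 + $5,647 + $4,023 = $11,724
Ending inventory: 130 @ $12 = $1,560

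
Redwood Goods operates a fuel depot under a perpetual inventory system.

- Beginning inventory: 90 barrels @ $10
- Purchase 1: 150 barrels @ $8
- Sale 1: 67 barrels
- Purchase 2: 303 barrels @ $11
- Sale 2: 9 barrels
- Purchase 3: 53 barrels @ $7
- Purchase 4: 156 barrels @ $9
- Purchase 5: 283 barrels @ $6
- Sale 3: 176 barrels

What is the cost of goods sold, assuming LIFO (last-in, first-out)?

Sale 1 (67) [LIFO — newest first]: 67 @ $8 = $536
Sale 2 (9) [LIFO — newest first]: 9 @ $11 = $99
Sale 3 (176) [LIFO — newest first]: 176 @ $6 = $1,056
Total COGS = $536 + $99 + $1,056 = $1,691
Ending inventory: 90 @ $10 + 83 @ $8 + 294 @ $11 + 53 @ $7 + 156 @ $9 + 107 @ $6 = $7,215

COGS = $1,691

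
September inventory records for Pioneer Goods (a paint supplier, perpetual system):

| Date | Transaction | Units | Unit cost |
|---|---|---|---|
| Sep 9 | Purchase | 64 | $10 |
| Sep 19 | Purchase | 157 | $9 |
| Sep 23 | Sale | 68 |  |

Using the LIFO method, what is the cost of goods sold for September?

COGS = $612

Sep 23, 68 sold [LIFO — newest first]: 68 @ $9 = $612
Ending inventory: 64 @ $10 + 89 @ $9 = $1,441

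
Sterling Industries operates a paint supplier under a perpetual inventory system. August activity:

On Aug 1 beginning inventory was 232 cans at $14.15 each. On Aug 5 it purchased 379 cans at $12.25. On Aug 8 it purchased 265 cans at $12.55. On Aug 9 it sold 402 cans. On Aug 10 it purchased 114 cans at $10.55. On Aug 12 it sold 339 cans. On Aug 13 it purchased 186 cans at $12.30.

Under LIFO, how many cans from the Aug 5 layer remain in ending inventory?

17

Aug 9, 402 sold [LIFO — newest first]: 265 @ $12.55 + 137 @ $12.25 = $5,004.00
Aug 12, 339 sold [LIFO — newest first]: 114 @ $10.55 + 225 @ $12.25 = $3,958.95
Total COGS = $5,004.00 + $3,958.95 = $8,962.95
Ending inventory: 232 @ $14.15 + 17 @ $12.25 + 186 @ $12.30 = $5,778.85
Check: goods available $14,741.80 = COGS $8,962.95 + ending $5,778.85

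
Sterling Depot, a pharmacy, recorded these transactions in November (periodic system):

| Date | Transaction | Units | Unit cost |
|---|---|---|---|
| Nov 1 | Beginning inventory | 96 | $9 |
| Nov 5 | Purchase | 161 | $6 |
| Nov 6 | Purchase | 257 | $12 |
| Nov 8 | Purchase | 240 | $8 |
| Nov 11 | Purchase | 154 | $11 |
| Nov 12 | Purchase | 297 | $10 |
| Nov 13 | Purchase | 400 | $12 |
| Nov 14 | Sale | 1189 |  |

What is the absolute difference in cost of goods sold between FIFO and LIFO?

$1,222

FIFO COGS: 96 @ $9 + 161 @ $6 + 257 @ $12 + 240 @ $8 + 154 @ $11 + 281 @ $10 = $11,338
LIFO COGS: 400 @ $12 + 297 @ $10 + 154 @ $11 + 240 @ $8 + 98 @ $12 = $12,560
Difference = |$11,338 − $12,560| = $1,222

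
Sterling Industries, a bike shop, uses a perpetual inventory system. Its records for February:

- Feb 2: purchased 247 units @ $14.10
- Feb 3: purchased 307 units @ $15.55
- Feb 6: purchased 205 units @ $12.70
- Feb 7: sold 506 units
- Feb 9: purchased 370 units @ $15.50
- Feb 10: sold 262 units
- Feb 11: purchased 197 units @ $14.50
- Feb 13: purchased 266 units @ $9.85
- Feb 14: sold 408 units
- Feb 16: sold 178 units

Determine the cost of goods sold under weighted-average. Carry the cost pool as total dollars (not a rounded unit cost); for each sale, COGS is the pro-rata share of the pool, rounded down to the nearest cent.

COGS = $18,924.09

After Feb 2: 247 on hand, pool $3,482.70 (≈ $14.1000 each)
After Feb 3: 554 on hand, pool $8,256.55 (≈ $14.9035 each)
After Feb 6: 759 on hand, pool $10,860.05 (≈ $14.3084 each)
Feb 7, sell 506: 506/759 × $10,860.05 → $7,240.03
After Feb 9: 623 on hand, pool $9,355.02 (≈ $15.0161 each)
Feb 10, sell 262: 262/623 × $9,355.02 → $3,934.21
After Feb 11: 558 on hand, pool $8,277.31 (≈ $14.8339 each)
After Feb 13: 824 on hand, pool $10,897.41 (≈ $13.2250 each)
Feb 14, sell 408: 408/824 × $10,897.41 → $5,395.80
Feb 16, sell 178: 178/416 × $5,501.61 → $2,354.05
Total COGS = $7,240.03 + $3,934.21 + $5,395.80 + $2,354.05 = $18,924.09
Ending inventory (cost pool remaining) = $3,147.56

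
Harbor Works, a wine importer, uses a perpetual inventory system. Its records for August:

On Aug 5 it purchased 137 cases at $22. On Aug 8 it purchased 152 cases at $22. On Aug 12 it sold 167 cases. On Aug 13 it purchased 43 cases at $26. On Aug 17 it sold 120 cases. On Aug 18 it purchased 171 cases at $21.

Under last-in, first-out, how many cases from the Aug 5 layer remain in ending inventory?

Aug 12, 167 sold [LIFO — newest first]: 152 @ $22 + 15 @ $22 = $3,674
Aug 17, 120 sold [LIFO — newest first]: 43 @ $26 + 77 @ $22 = $2,812
Total COGS = $3,674 + $2,812 = $6,486
Ending inventory: 45 @ $22 + 171 @ $21 = $4,581
Check: goods available $11,067 = COGS $6,486 + ending $4,581

45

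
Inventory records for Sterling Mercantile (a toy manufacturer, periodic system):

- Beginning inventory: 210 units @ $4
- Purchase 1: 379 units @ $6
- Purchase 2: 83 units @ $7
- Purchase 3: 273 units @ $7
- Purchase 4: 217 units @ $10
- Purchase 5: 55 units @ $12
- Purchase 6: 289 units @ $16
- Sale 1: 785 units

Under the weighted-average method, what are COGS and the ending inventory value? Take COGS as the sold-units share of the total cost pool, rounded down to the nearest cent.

COGS = $6,807.50; ending inventory = $6,252.50

Sale 1, sell 785: 785/1506 × $13,060.00 → $6,807.50
Ending inventory (cost pool remaining) = $6,252.50
Check: goods available $13,060.00 = COGS $6,807.50 + ending $6,252.50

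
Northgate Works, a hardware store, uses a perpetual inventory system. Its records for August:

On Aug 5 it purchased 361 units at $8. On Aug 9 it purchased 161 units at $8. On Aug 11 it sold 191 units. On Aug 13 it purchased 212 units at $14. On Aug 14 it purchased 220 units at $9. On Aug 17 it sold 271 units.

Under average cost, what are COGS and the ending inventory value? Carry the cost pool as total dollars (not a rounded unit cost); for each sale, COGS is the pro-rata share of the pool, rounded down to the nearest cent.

COGS = $4,225.92; ending inventory = $4,898.08

After Aug 5: 361 on hand, pool $2,888.00 (≈ $8.0000 each)
After Aug 9: 522 on hand, pool $4,176.00 (≈ $8.0000 each)
Aug 11, sell 191: 191/522 × $4,176.00 → $1,528.00
After Aug 13: 543 on hand, pool $5,616.00 (≈ $10.3425 each)
After Aug 14: 763 on hand, pool $7,596.00 (≈ $9.9554 each)
Aug 17, sell 271: 271/763 × $7,596.00 → $2,697.92
Total COGS = $1,528.00 + $2,697.92 = $4,225.92
Ending inventory (cost pool remaining) = $4,898.08
Check: goods available $9,124.00 = COGS $4,225.92 + ending $4,898.08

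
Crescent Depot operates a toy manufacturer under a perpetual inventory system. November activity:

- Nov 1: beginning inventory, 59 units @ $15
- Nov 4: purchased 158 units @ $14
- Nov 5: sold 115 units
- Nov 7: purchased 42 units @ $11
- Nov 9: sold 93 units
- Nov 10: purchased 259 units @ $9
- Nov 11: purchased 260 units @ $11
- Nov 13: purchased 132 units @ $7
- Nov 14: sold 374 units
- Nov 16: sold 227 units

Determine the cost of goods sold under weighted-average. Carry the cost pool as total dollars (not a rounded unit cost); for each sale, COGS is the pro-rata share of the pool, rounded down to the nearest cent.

COGS = $8,696.48

After Nov 1: 59 on hand, pool $885.00 (≈ $15.0000 each)
After Nov 4: 217 on hand, pool $3,097.00 (≈ $14.2719 each)
Nov 5, sell 115: 115/217 × $3,097.00 → $1,641.26
After Nov 7: 144 on hand, pool $1,917.74 (≈ $13.3176 each)
Nov 9, sell 93: 93/144 × $1,917.74 → $1,238.54
After Nov 10: 310 on hand, pool $3,010.20 (≈ $9.7103 each)
After Nov 11: 570 on hand, pool $5,870.20 (≈ $10.2986 each)
After Nov 13: 702 on hand, pool $6,794.20 (≈ $9.6783 each)
Nov 14, sell 374: 374/702 × $6,794.20 → $3,619.70
Nov 16, sell 227: 227/328 × $3,174.50 → $2,196.98
Total COGS = $1,641.26 + $1,238.54 + $3,619.70 + $2,196.98 = $8,696.48
Ending inventory (cost pool remaining) = $977.52
Check: goods available $9,674.00 = COGS $8,696.48 + ending $977.52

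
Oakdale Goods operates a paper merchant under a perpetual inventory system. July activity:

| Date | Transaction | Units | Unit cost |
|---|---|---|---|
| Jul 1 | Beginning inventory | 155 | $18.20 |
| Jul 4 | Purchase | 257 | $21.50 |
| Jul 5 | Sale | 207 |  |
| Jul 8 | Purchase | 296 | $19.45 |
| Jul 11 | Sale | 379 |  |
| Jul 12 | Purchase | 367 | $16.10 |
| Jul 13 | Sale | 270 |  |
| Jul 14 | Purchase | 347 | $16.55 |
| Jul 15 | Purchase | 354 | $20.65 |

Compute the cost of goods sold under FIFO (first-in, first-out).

COGS = $16,486.50

Jul 5, 207 sold [FIFO — oldest first]: 155 @ $18.20 + 52 @ $21.50 = $3,939.00
Jul 11, 379 sold [FIFO — oldest first]: 205 @ $21.50 + 174 @ $19.45 = $7,791.80
Jul 13, 270 sold [FIFO — oldest first]: 122 @ $19.45 + 148 @ $16.10 = $4,755.70
Total COGS = $3,939.00 + $7,791.80 + $4,755.70 = $16,486.50
Ending inventory: 219 @ $16.10 + 347 @ $16.55 + 354 @ $20.65 = $16,578.85
Check: goods available $33,065.35 = COGS $16,486.50 + ending $16,578.85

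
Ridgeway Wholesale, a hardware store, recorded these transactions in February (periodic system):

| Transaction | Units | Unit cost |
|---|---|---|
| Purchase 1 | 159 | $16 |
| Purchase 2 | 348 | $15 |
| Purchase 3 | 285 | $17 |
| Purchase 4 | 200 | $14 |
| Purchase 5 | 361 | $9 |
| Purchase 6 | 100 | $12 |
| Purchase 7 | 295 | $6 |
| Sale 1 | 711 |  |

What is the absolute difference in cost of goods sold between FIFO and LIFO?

FIFO COGS: 159 @ $16 + 348 @ $15 + 204 @ $17 = $11,232
LIFO COGS: 295 @ $6 + 100 @ $12 + 316 @ $9 = $5,814
Difference = |$11,232 − $5,814| = $5,418

$5,418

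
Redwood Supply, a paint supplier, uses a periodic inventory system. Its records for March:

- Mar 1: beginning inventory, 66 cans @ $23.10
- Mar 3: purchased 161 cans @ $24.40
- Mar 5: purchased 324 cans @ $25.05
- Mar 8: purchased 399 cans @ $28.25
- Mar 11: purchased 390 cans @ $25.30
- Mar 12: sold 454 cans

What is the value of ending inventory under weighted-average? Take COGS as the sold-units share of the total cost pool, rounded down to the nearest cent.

Mar 12, sell 454: 454/1340 × $34,707.95 → $11,759.26
Ending inventory (cost pool remaining) = $22,948.69
Check: goods available $34,707.95 = COGS $11,759.26 + ending $22,948.69

Ending inventory = $22,948.69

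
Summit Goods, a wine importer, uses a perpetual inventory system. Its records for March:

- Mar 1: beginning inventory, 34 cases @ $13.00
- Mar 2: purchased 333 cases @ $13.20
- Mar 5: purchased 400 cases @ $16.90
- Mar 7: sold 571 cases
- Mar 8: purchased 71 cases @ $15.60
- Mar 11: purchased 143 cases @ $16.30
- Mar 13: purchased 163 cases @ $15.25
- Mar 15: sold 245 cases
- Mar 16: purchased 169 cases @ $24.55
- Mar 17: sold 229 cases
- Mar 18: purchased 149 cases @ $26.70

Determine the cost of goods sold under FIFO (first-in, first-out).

COGS = $16,012.10

Mar 7, 571 sold [FIFO — oldest first]: 34 @ $13.00 + 333 @ $13.20 + 204 @ $16.90 = $8,285.20
Mar 15, 245 sold [FIFO — oldest first]: 196 @ $16.90 + 49 @ $15.60 = $4,076.80
Mar 17, 229 sold [FIFO — oldest first]: 22 @ $15.60 + 143 @ $16.30 + 64 @ $15.25 = $3,650.10
Total COGS = $8,285.20 + $4,076.80 + $3,650.10 = $16,012.10
Ending inventory: 99 @ $15.25 + 169 @ $24.55 + 149 @ $26.70 = $9,637.00
Check: goods available $25,649.10 = COGS $16,012.10 + ending $9,637.00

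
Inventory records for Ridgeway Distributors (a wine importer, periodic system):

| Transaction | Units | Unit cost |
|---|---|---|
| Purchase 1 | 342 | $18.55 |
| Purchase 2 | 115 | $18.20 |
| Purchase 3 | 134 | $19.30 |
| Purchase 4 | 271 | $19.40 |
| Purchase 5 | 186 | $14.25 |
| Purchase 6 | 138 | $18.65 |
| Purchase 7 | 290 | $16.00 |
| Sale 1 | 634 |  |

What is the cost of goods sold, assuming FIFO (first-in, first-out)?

Sale 1 (634) [FIFO — oldest first]: 342 @ $18.55 + 115 @ $18.20 + 134 @ $19.30 + 43 @ $19.40 = $11,857.50
Ending inventory: 228 @ $19.40 + 186 @ $14.25 + 138 @ $18.65 + 290 @ $16.00 = $14,287.40

COGS = $11,857.50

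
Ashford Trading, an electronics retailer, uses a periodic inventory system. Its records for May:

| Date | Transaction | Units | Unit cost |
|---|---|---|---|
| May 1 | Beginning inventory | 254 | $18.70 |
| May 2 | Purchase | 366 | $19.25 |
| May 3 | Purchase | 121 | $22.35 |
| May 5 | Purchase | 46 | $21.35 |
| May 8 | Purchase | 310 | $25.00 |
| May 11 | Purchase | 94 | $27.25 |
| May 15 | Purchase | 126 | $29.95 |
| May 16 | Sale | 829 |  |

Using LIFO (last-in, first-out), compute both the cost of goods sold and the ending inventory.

COGS = $20,312.65; ending inventory = $9,254.30

May 16, 829 sold [LIFO — newest first]: 126 @ $29.95 + 94 @ $27.25 + 310 @ $25.00 + 46 @ $21.35 + 121 @ $22.35 + 132 @ $19.25 = $20,312.65
Ending inventory: 254 @ $18.70 + 234 @ $19.25 = $9,254.30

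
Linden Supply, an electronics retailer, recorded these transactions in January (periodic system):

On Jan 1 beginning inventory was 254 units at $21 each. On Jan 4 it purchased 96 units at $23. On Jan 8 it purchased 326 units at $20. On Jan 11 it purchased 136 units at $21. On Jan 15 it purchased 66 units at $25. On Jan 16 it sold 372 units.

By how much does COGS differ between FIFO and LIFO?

$76

FIFO COGS: 254 @ $21 + 96 @ $23 + 22 @ $20 = $7,982
LIFO COGS: 66 @ $25 + 136 @ $21 + 170 @ $20 = $7,906
Difference = |$7,982 − $7,906| = $76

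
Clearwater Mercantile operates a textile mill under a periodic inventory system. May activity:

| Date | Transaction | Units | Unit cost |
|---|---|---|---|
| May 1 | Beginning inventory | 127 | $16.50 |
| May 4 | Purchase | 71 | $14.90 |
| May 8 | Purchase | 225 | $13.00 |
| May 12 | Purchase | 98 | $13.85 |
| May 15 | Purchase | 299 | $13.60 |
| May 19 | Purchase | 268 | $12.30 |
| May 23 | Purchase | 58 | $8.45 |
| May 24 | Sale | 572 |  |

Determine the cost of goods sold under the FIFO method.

COGS = $8,129.30

May 24, 572 sold [FIFO — oldest first]: 127 @ $16.50 + 71 @ $14.90 + 225 @ $13.00 + 98 @ $13.85 + 51 @ $13.60 = $8,129.30
Ending inventory: 248 @ $13.60 + 268 @ $12.30 + 58 @ $8.45 = $7,159.30
Check: goods available $15,288.60 = COGS $8,129.30 + ending $7,159.30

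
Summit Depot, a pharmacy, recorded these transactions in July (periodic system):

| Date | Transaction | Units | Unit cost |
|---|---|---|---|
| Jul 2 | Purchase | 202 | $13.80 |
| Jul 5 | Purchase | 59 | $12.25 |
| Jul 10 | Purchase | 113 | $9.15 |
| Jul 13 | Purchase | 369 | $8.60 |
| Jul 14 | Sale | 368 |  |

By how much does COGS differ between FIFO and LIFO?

FIFO COGS: 202 @ $13.80 + 59 @ $12.25 + 107 @ $9.15 = $4,489.40
LIFO COGS: 368 @ $8.60 = $3,164.80
Difference = |$4,489.40 − $3,164.80| = $1,324.60

$1,324.60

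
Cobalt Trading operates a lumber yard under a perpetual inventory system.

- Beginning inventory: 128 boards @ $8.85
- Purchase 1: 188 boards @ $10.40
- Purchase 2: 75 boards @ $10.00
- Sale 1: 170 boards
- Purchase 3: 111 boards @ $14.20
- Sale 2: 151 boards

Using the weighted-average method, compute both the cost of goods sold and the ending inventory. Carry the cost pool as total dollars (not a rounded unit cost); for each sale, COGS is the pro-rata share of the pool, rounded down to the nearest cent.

After Beginning: 128 on hand, pool $1,132.80 (≈ $8.8500 each)
After Purchase 1: 316 on hand, pool $3,088.00 (≈ $9.7722 each)
After Purchase 2: 391 on hand, pool $3,838.00 (≈ $9.8159 each)
Sale 1, sell 170: 170/391 × $3,838.00 → $1,668.69
After Purchase 3: 332 on hand, pool $3,745.51 (≈ $11.2817 each)
Sale 2, sell 151: 151/332 × $3,745.51 → $1,703.53
Total COGS = $1,668.69 + $1,703.53 = $3,372.22
Ending inventory (cost pool remaining) = $2,041.98
Check: goods available $5,414.20 = COGS $3,372.22 + ending $2,041.98

COGS = $3,372.22; ending inventory = $2,041.98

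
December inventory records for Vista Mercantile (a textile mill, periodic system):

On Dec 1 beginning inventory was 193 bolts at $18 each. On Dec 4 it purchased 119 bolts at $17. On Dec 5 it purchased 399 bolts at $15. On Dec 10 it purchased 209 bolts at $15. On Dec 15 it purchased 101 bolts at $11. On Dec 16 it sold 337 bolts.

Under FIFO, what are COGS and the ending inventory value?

Dec 16, 337 sold [FIFO — oldest first]: 193 @ $18 + 119 @ $17 + 25 @ $15 = $5,872
Ending inventory: 374 @ $15 + 209 @ $15 + 101 @ $11 = $9,856

COGS = $5,872; ending inventory = $9,856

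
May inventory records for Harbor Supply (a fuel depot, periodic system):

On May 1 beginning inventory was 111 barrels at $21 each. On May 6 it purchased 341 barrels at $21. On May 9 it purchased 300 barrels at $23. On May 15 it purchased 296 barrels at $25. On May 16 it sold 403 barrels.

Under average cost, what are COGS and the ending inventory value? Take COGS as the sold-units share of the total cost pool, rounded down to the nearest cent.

May 16, sell 403: 403/1048 × $23,792.00 → $9,149.02
Ending inventory (cost pool remaining) = $14,642.98

COGS = $9,149.02; ending inventory = $14,642.98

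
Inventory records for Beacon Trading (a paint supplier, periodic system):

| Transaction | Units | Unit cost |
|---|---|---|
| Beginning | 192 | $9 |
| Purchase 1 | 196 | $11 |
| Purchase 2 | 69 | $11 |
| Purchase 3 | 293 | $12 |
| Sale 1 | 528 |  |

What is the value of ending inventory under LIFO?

Ending inventory = $2,058

Sale 1 (528) [LIFO — newest first]: 293 @ $12 + 69 @ $11 + 166 @ $11 = $6,101
Ending inventory: 192 @ $9 + 30 @ $11 = $2,058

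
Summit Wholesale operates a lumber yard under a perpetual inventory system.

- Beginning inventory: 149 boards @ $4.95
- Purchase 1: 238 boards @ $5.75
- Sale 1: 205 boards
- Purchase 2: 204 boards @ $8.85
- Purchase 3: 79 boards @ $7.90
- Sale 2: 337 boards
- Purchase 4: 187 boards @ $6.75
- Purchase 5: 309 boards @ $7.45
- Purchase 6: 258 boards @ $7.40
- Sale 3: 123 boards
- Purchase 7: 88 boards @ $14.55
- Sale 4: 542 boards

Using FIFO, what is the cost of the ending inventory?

Ending inventory = $2,886.20

Sale 1 (205) [FIFO — oldest first]: 149 @ $4.95 + 56 @ $5.75 = $1,059.55
Sale 2 (337) [FIFO — oldest first]: 182 @ $5.75 + 155 @ $8.85 = $2,418.25
Sale 3 (123) [FIFO — oldest first]: 49 @ $8.85 + 74 @ $7.90 = $1,018.25
Sale 4 (542) [FIFO — oldest first]: 5 @ $7.90 + 187 @ $6.75 + 309 @ $7.45 + 41 @ $7.40 = $3,907.20
Total COGS = $1,059.55 + $2,418.25 + $1,018.25 + $3,907.20 = $8,403.25
Ending inventory: 217 @ $7.40 + 88 @ $14.55 = $2,886.20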